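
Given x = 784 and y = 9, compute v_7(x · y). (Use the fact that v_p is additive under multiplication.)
v_7(7056) = 2

v_p(x) = 2 (factor: 784 = 7^2 · 16); v_p(y) = 0 (factor: 9 = 7^0 · 9). Additivity: v_p(xy) = v_p(x) + v_p(y) = 2 + 0 = 2. (Direct check: xy = 7056 = 7^2 · (144).)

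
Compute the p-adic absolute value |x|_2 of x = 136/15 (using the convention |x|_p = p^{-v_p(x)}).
|136/15|_2 = 1/8

Step 1 — compute v_2(x) by factoring powers of 2 out of the numerator and denominator: v_2(136/15) = 3. Step 2 — apply |x|_p = p^{-v_p(x)} = 2^{-3} = 1/8.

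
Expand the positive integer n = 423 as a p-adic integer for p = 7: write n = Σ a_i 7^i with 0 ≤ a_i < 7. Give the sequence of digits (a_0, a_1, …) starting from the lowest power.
(a_0, a_1, …) = (3, 4, 1, 1)

Repeated division by 7 gives the digits low-to-high: 423 = 3 + 4·7^1 + 1·7^2 + 1·7^3. Digit sequence: (3, 4, 1, 1).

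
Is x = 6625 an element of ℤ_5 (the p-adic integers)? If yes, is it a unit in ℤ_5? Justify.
x ∈ ℤ_5 but not a unit; v_5(x) = 3 > 0

ℤ_5 = {x ∈ ℚ_5 : v_5(x) ≥ 0} and ℤ_5^× = {x ∈ ℤ_5 : v_5(x) = 0}. Here v_5(6625) = v_5(num) − v_5(den) = 3; compare against these criteria.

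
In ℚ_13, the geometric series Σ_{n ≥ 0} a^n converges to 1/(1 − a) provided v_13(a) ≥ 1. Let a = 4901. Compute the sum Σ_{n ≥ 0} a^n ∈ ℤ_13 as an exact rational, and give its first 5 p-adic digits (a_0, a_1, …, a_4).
Σ a^n = 1/(1 − a) = -1/4900;  first 5 digits = (1, 0, 3, 2, 9)

v_13(a) = 2 ≥ 1, so the series converges in ℤ_13 to 1/(1 − a) = 1/(1 − 4901) = -1/4900. Expand this rational in ℤ_13: compute digits iteratively via d_i = x_i mod 13, x_{i+1} = (x_i − d_i)/13. The first 5 digits are (1, 0, 3, 2, 9).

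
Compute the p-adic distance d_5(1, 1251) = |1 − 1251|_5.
d_5(1, 1251) = 1/625

Step 1 — x − y = 1 − 1251 = -1250. Step 2 — v_5(-1250) = 4 (factor: -1250 = −(5^4 · 2); the sign does not affect v_p). Step 3 — |x − y|_5 = 5^{-4} = 1/625.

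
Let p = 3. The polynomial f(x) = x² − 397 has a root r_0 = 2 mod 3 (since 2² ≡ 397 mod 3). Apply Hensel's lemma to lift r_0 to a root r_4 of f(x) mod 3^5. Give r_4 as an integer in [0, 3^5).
r_4 = 206 (mod 243)

Hensel's recurrence: r_{i+1} = r_i − f(r_i)·(f′(r_i))^{-1} mod 3^{i+2}, with f′(x) = 2x. Iterate:
  r_0 = 2 (mod 3)
  r_1 = 8 (mod 9)
  r_2 = 17 (mod 27)
  r_3 = 44 (mod 81)
  r_4 = 206 (mod 243)
Final: r_4 = 206, and one checks f(r_4) ≡ 0 mod 3^5.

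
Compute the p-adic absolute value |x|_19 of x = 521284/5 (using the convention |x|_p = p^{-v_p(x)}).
|521284/5|_19 = 1/130321

Step 1 — compute v_19(x) by factoring powers of 19 out of the numerator and denominator: v_19(521284/5) = 4. Step 2 — apply |x|_p = p^{-v_p(x)} = 19^{-4} = 1/130321.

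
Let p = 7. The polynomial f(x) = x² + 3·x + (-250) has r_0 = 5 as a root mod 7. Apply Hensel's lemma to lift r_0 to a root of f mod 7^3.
r_2 = 138 (mod 343)

Hensel: r_{i+1} = r_i − f(r_i)·(f′(r_i))^{-1} mod 7^{i+2}, f′(x) = 2x + 3. Iterate:
  r_0 = 5 (mod 7)
  r_1 = 40 (mod 49)
  r_2 = 138 (mod 343)
Final: r = 138 satisfies f(r) ≡ 0 mod 7^3.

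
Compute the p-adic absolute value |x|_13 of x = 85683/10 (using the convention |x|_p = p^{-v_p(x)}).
|85683/10|_13 = 1/28561

Step 1 — compute v_13(x) by factoring powers of 13 out of the numerator and denominator: v_13(85683/10) = 4. Step 2 — apply |x|_p = p^{-v_p(x)} = 13^{-4} = 1/28561.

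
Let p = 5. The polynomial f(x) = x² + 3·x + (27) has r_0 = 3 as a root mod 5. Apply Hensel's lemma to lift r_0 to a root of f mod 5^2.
r_1 = 23 (mod 25)

Hensel: r_{i+1} = r_i − f(r_i)·(f′(r_i))^{-1} mod 5^{i+2}, f′(x) = 2x + 3. Iterate:
  r_0 = 3 (mod 5)
  r_1 = 23 (mod 25)
Final: r = 23 satisfies f(r) ≡ 0 mod 5^2.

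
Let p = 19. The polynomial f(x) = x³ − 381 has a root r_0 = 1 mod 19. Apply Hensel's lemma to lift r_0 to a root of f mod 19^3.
r_2 = 3136 (mod 6859)

Hensel: r_{i+1} = r_i − f(r_i)/f′(r_i) mod 19^{i+2}, where f′(x) = 3x². Iterate:
  r_0 = 1 (mod 19)
  r_1 = 248 (mod 361)
  r_2 = 3136 (mod 6859)
Final: r = 3136 with f(r) ≡ 0 mod 19^3.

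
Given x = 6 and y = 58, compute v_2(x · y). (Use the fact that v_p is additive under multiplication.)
v_2(348) = 2

v_p(x) = 1 (factor: 6 = 2^1 · 3); v_p(y) = 1 (factor: 58 = 2^1 · 29). Additivity: v_p(xy) = v_p(x) + v_p(y) = 1 + 1 = 2. (Direct check: xy = 348 = 2^2 · (87).)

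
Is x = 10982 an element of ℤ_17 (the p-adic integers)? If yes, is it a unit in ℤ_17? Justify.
x ∈ ℤ_17 but not a unit; v_17(x) = 2 > 0

ℤ_17 = {x ∈ ℚ_17 : v_17(x) ≥ 0} and ℤ_17^× = {x ∈ ℤ_17 : v_17(x) = 0}. Here v_17(10982) = v_17(num) − v_17(den) = 2; compare against these criteria.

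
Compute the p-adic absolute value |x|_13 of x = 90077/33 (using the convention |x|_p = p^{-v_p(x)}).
|90077/33|_13 = 1/2197

Step 1 — compute v_13(x) by factoring powers of 13 out of the numerator and denominator: v_13(90077/33) = 3. Step 2 — apply |x|_p = p^{-v_p(x)} = 13^{-3} = 1/2197.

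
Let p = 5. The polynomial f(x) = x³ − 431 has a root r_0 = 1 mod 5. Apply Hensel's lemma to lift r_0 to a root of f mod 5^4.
r_3 = 86 (mod 625)

Hensel: r_{i+1} = r_i − f(r_i)/f′(r_i) mod 5^{i+2}, where f′(x) = 3x². Iterate:
  r_0 = 1 (mod 5)
  r_1 = 11 (mod 25)
  r_2 = 86 (mod 125)
  r_3 = 86 (mod 625)
Final: r = 86 with f(r) ≡ 0 mod 5^4.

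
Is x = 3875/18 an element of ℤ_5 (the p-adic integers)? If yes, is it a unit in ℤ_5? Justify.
x ∈ ℤ_5 but not a unit; v_5(x) = 3 > 0

ℤ_5 = {x ∈ ℚ_5 : v_5(x) ≥ 0} and ℤ_5^× = {x ∈ ℤ_5 : v_5(x) = 0}. Here v_5(3875/18) = v_5(num) − v_5(den) = 3; compare against these criteria.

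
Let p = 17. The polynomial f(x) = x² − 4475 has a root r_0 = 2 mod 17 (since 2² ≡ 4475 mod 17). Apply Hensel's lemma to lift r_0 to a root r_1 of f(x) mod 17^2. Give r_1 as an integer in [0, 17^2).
r_1 = 36 (mod 289)

Hensel's recurrence: r_{i+1} = r_i − f(r_i)·(f′(r_i))^{-1} mod 17^{i+2}, with f′(x) = 2x. Iterate:
  r_0 = 2 (mod 17)
  r_1 = 36 (mod 289)
Final: r_1 = 36, and one checks f(r_1) ≡ 0 mod 17^2.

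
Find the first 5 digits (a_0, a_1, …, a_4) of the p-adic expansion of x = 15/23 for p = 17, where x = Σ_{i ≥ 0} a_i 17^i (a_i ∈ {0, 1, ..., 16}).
(a_0, …, a_4) = (11, 9, 12, 0, 14)

v_17(15/23) = 0 (numerator and denominator both coprime to 17), so x ∈ ℤ_17^×. Compute digits iteratively via a_i = x_i mod 17, x_{i+1} = (x_i − a_i)/17, with x_0 = x:
  x_0 = 15/23;  a_0 = 11;  x_1 = (x_0 − 11)/17 = -14/23
  x_1 = -14/23;  a_1 = 9;  x_2 = (x_1 − 9)/17 = -13/23
  x_2 = -13/23;  a_2 = 12;  x_3 = (x_2 − 12)/17 = -17/23
  x_3 = -17/23;  a_3 = 0;  x_4 = (x_3 − 0)/17 = -1/23
  x_4 = -1/23;  a_4 = 14;  x_5 = (x_4 − 14)/17 = -19/23
Digits: (11, 9, 12, 0, 14).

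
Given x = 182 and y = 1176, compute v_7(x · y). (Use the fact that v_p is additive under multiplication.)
v_7(214032) = 3

v_p(x) = 1 (factor: 182 = 7^1 · 26); v_p(y) = 2 (factor: 1176 = 7^2 · 24). Additivity: v_p(xy) = v_p(x) + v_p(y) = 1 + 2 = 3. (Direct check: xy = 214032 = 7^3 · (624).)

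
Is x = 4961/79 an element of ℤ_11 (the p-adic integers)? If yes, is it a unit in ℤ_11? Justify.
x ∈ ℤ_11 but not a unit; v_11(x) = 2 > 0

ℤ_11 = {x ∈ ℚ_11 : v_11(x) ≥ 0} and ℤ_11^× = {x ∈ ℤ_11 : v_11(x) = 0}. Here v_11(4961/79) = v_11(num) − v_11(den) = 2; compare against these criteria.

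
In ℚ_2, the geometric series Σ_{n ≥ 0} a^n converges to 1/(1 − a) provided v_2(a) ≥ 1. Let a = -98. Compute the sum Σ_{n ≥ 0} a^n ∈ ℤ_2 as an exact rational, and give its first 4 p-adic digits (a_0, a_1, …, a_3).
Σ a^n = 1/(1 − a) = 1/99;  first 4 digits = (1, 1, 0, 1)

v_2(a) = 1 ≥ 1, so the series converges in ℤ_2 to 1/(1 − a) = 1/(1 − (-98)) = 1/99. Expand this rational in ℤ_2: compute digits iteratively via d_i = x_i mod 2, x_{i+1} = (x_i − d_i)/2. The first 4 digits are (1, 1, 0, 1).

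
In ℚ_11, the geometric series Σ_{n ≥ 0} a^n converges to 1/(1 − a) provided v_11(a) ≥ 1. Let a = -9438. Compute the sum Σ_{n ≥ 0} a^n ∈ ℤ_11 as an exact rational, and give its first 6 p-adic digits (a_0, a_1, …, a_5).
Σ a^n = 1/(1 − a) = 1/9439;  first 6 digits = (1, 0, 10, 3, 0, 3)

v_11(a) = 2 ≥ 1, so the series converges in ℤ_11 to 1/(1 − a) = 1/(1 − (-9438)) = 1/9439. Expand this rational in ℤ_11: compute digits iteratively via d_i = x_i mod 11, x_{i+1} = (x_i − d_i)/11. The first 6 digits are (1, 0, 10, 3, 0, 3).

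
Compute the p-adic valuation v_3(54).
v_3(54) = 3

v_3(n) is the largest exponent k such that 3^k divides n. Factor out: 54 = 3^3 · 2. (Sign doesn't affect v_p.) So v_3(54) = 3.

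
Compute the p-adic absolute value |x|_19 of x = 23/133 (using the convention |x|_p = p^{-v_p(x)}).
|23/133|_19 = 19

Step 1 — compute v_19(x) by factoring powers of 19 out of the numerator and denominator: v_19(23/133) = -1. Step 2 — apply |x|_p = p^{-v_p(x)} = 19^{1} = 19.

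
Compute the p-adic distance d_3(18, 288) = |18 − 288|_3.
d_3(18, 288) = 1/27

Step 1 — x − y = 18 − 288 = -270. Step 2 — v_3(-270) = 3 (factor: -270 = −(3^3 · 10); the sign does not affect v_p). Step 3 — |x − y|_3 = 3^{-3} = 1/27.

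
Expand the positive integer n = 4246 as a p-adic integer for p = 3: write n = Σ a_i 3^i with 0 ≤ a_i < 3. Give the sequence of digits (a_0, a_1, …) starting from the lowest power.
(a_0, a_1, …) = (1, 2, 0, 1, 1, 2, 2, 1)

Repeated division by 3 gives the digits low-to-high: 4246 = 1 + 2·3^1 + 1·3^3 + 1·3^4 + 2·3^5 + 2·3^6 + 1·3^7. Digit sequence: (1, 2, 0, 1, 1, 2, 2, 1).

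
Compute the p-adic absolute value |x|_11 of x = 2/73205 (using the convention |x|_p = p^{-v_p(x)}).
|2/73205|_11 = 14641

Step 1 — compute v_11(x) by factoring powers of 11 out of the numerator and denominator: v_11(2/73205) = -4. Step 2 — apply |x|_p = p^{-v_p(x)} = 11^{4} = 14641.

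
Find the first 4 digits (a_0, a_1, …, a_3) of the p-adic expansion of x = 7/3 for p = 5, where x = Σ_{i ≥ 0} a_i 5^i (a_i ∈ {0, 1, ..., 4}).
(a_0, …, a_3) = (4, 3, 1, 3)

v_5(7/3) = 0 (numerator and denominator both coprime to 5), so x ∈ ℤ_5^×. Compute digits iteratively via a_i = x_i mod 5, x_{i+1} = (x_i − a_i)/5, with x_0 = x:
  x_0 = 7/3;  a_0 = 4;  x_1 = (x_0 − 4)/5 = -1/3
  x_1 = -1/3;  a_1 = 3;  x_2 = (x_1 − 3)/5 = -2/3
  x_2 = -2/3;  a_2 = 1;  x_3 = (x_2 − 1)/5 = -1/3
  x_3 = -1/3;  a_3 = 3;  x_4 = (x_3 − 3)/5 = -2/3
Digits: (4, 3, 1, 3).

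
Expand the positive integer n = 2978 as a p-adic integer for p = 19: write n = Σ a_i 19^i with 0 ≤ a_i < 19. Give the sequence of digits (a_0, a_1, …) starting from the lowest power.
(a_0, a_1, …) = (14, 4, 8)

Repeated division by 19 gives the digits low-to-high: 2978 = 14 + 4·19^1 + 8·19^2. Digit sequence: (14, 4, 8).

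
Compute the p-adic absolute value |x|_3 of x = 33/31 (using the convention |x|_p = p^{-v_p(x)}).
|33/31|_3 = 1/3

Step 1 — compute v_3(x) by factoring powers of 3 out of the numerator and denominator: v_3(33/31) = 1. Step 2 — apply |x|_p = p^{-v_p(x)} = 3^{-1} = 1/3.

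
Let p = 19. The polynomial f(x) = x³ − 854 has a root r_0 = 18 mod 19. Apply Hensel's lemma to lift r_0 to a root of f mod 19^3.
r_2 = 6060 (mod 6859)

Hensel: r_{i+1} = r_i − f(r_i)/f′(r_i) mod 19^{i+2}, where f′(x) = 3x². Iterate:
  r_0 = 18 (mod 19)
  r_1 = 284 (mod 361)
  r_2 = 6060 (mod 6859)
Final: r = 6060 with f(r) ≡ 0 mod 19^3.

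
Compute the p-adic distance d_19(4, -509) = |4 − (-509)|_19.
d_19(4, -509) = 1/19

Step 1 — x − y = 4 − (-509) = 513. Step 2 — v_19(513) = 1 (factor: 513 = (19^1 · 27); the sign does not affect v_p). Step 3 — |x − y|_19 = 19^{-1} = 1/19.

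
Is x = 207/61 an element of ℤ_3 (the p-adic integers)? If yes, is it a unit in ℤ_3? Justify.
x ∈ ℤ_3 but not a unit; v_3(x) = 2 > 0

ℤ_3 = {x ∈ ℚ_3 : v_3(x) ≥ 0} and ℤ_3^× = {x ∈ ℤ_3 : v_3(x) = 0}. Here v_3(207/61) = v_3(num) − v_3(den) = 2; compare against these criteria.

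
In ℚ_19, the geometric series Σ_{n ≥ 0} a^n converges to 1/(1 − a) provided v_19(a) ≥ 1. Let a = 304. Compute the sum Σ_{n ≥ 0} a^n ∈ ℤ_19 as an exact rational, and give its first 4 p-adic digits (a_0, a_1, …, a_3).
Σ a^n = 1/(1 − a) = -1/303;  first 4 digits = (1, 16, 9, 5)

v_19(a) = 1 ≥ 1, so the series converges in ℤ_19 to 1/(1 − a) = 1/(1 − 304) = -1/303. Expand this rational in ℤ_19: compute digits iteratively via d_i = x_i mod 19, x_{i+1} = (x_i − d_i)/19. The first 4 digits are (1, 16, 9, 5).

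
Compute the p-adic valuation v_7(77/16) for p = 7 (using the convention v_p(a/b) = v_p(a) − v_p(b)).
v_7(77/16) = 1

Factor powers of 7 from the numerator and denominator of the reduced fraction: 77 = 7^1 · 11 and 16 = 7^0 · 16. Apply v_p(a/b) = v_p(a) − v_p(b): v_7(77/16) = 1 − 0 = 1.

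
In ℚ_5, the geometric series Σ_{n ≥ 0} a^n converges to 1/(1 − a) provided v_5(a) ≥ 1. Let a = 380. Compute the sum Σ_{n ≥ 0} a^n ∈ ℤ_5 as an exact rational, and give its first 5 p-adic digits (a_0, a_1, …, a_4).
Σ a^n = 1/(1 − a) = -1/379;  first 5 digits = (1, 1, 1, 4, 2)

v_5(a) = 1 ≥ 1, so the series converges in ℤ_5 to 1/(1 − a) = 1/(1 − 380) = -1/379. Expand this rational in ℤ_5: compute digits iteratively via d_i = x_i mod 5, x_{i+1} = (x_i − d_i)/5. The first 5 digits are (1, 1, 1, 4, 2).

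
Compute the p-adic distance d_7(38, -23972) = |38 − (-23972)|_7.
d_7(38, -23972) = 1/2401

Step 1 — x − y = 38 − (-23972) = 24010. Step 2 — v_7(24010) = 4 (factor: 24010 = (7^4 · 10); the sign does not affect v_p). Step 3 — |x − y|_7 = 7^{-4} = 1/2401.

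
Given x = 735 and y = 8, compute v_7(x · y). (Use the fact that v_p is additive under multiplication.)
v_7(5880) = 2

v_p(x) = 2 (factor: 735 = 7^2 · 15); v_p(y) = 0 (factor: 8 = 7^0 · 8). Additivity: v_p(xy) = v_p(x) + v_p(y) = 2 + 0 = 2. (Direct check: xy = 5880 = 7^2 · (120).)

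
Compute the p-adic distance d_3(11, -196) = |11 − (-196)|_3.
d_3(11, -196) = 1/9

Step 1 — x − y = 11 − (-196) = 207. Step 2 — v_3(207) = 2 (factor: 207 = (3^2 · 23); the sign does not affect v_p). Step 3 — |x − y|_3 = 3^{-2} = 1/9.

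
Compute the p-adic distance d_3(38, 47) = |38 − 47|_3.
d_3(38, 47) = 1/9

Step 1 — x − y = 38 − 47 = -9. Step 2 — v_3(-9) = 2 (factor: -9 = −(3^2 · 1); the sign does not affect v_p). Step 3 — |x − y|_3 = 3^{-2} = 1/9.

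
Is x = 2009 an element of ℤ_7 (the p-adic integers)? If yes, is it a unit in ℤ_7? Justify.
x ∈ ℤ_7 but not a unit; v_7(x) = 2 > 0

ℤ_7 = {x ∈ ℚ_7 : v_7(x) ≥ 0} and ℤ_7^× = {x ∈ ℤ_7 : v_7(x) = 0}. Here v_7(2009) = v_7(num) − v_7(den) = 2; compare against these criteria.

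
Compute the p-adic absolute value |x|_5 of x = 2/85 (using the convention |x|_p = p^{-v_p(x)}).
|2/85|_5 = 5

Step 1 — compute v_5(x) by factoring powers of 5 out of the numerator and denominator: v_5(2/85) = -1. Step 2 — apply |x|_p = p^{-v_p(x)} = 5^{1} = 5.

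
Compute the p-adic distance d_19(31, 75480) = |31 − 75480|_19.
d_19(31, 75480) = 1/6859

Step 1 — x − y = 31 − 75480 = -75449. Step 2 — v_19(-75449) = 3 (factor: -75449 = −(19^3 · 11); the sign does not affect v_p). Step 3 — |x − y|_19 = 19^{-3} = 1/6859.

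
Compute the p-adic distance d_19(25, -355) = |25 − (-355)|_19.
d_19(25, -355) = 1/19

Step 1 — x − y = 25 − (-355) = 380. Step 2 — v_19(380) = 1 (factor: 380 = (19^1 · 20); the sign does not affect v_p). Step 3 — |x − y|_19 = 19^{-1} = 1/19.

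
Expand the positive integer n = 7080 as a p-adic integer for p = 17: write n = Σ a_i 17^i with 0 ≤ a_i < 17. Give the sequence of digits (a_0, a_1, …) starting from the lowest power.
(a_0, a_1, …) = (8, 8, 7, 1)

Repeated division by 17 gives the digits low-to-high: 7080 = 8 + 8·17^1 + 7·17^2 + 1·17^3. Digit sequence: (8, 8, 7, 1).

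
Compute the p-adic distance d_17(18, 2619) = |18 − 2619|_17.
d_17(18, 2619) = 1/289

Step 1 — x − y = 18 − 2619 = -2601. Step 2 — v_17(-2601) = 2 (factor: -2601 = −(17^2 · 9); the sign does not affect v_p). Step 3 — |x − y|_17 = 17^{-2} = 1/289.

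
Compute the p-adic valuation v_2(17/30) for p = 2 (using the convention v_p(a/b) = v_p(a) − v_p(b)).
v_2(17/30) = -1

Factor powers of 2 from the numerator and denominator of the reduced fraction: 17 = 2^0 · 17 and 30 = 2^1 · 15. Apply v_p(a/b) = v_p(a) − v_p(b): v_2(17/30) = 0 − 1 = -1.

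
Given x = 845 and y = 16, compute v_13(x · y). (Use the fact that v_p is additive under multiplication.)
v_13(13520) = 2

v_p(x) = 2 (factor: 845 = 13^2 · 5); v_p(y) = 0 (factor: 16 = 13^0 · 16). Additivity: v_p(xy) = v_p(x) + v_p(y) = 2 + 0 = 2. (Direct check: xy = 13520 = 13^2 · (80).)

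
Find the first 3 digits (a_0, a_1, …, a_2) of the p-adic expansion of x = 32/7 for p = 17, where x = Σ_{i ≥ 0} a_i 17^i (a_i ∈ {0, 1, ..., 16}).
(a_0, …, a_2) = (7, 12, 9)

v_17(32/7) = 0 (numerator and denominator both coprime to 17), so x ∈ ℤ_17^×. Compute digits iteratively via a_i = x_i mod 17, x_{i+1} = (x_i − a_i)/17, with x_0 = x:
  x_0 = 32/7;  a_0 = 7;  x_1 = (x_0 − 7)/17 = -1/7
  x_1 = -1/7;  a_1 = 12;  x_2 = (x_1 − 12)/17 = -5/7
  x_2 = -5/7;  a_2 = 9;  x_3 = (x_2 − 9)/17 = -4/7
Digits: (7, 12, 9).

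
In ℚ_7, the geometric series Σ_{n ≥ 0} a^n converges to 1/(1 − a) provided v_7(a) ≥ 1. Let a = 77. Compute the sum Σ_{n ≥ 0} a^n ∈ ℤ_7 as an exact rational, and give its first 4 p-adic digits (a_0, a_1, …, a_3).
Σ a^n = 1/(1 − a) = -1/76;  first 4 digits = (1, 4, 3, 4)

v_7(a) = 1 ≥ 1, so the series converges in ℤ_7 to 1/(1 − a) = 1/(1 − 77) = -1/76. Expand this rational in ℤ_7: compute digits iteratively via d_i = x_i mod 7, x_{i+1} = (x_i − d_i)/7. The first 4 digits are (1, 4, 3, 4).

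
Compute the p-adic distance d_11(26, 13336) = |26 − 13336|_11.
d_11(26, 13336) = 1/1331

Step 1 — x − y = 26 − 13336 = -13310. Step 2 — v_11(-13310) = 3 (factor: -13310 = −(11^3 · 10); the sign does not affect v_p). Step 3 — |x − y|_11 = 11^{-3} = 1/1331.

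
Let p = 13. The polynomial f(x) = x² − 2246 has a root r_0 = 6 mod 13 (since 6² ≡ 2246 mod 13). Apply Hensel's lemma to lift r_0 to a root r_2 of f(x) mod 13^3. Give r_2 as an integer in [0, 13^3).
r_2 = 2190 (mod 2197)

Hensel's recurrence: r_{i+1} = r_i − f(r_i)·(f′(r_i))^{-1} mod 13^{i+2}, with f′(x) = 2x. Iterate:
  r_0 = 6 (mod 13)
  r_1 = 162 (mod 169)
  r_2 = 2190 (mod 2197)
Final: r_2 = 2190, and one checks f(r_2) ≡ 0 mod 13^3.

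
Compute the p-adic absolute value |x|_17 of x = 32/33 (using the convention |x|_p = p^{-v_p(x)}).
|32/33|_17 = 1

Step 1 — compute v_17(x) by factoring powers of 17 out of the numerator and denominator: v_17(32/33) = 0. Step 2 — apply |x|_p = p^{-v_p(x)} = 17^{0} = 1.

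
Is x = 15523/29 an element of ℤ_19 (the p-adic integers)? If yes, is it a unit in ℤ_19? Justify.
x ∈ ℤ_19 but not a unit; v_19(x) = 2 > 0

ℤ_19 = {x ∈ ℚ_19 : v_19(x) ≥ 0} and ℤ_19^× = {x ∈ ℤ_19 : v_19(x) = 0}. Here v_19(15523/29) = v_19(num) − v_19(den) = 2; compare against these criteria.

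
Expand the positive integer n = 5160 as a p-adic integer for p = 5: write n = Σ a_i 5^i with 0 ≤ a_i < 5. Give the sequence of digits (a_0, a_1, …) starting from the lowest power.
(a_0, a_1, …) = (0, 2, 1, 1, 3, 1)

Repeated division by 5 gives the digits low-to-high: 5160 = 2·5^1 + 1·5^2 + 1·5^3 + 3·5^4 + 1·5^5. Digit sequence: (0, 2, 1, 1, 3, 1).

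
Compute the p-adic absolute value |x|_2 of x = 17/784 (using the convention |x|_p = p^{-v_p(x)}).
|17/784|_2 = 16

Step 1 — compute v_2(x) by factoring powers of 2 out of the numerator and denominator: v_2(17/784) = -4. Step 2 — apply |x|_p = p^{-v_p(x)} = 2^{4} = 16.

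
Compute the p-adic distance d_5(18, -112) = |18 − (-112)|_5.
d_5(18, -112) = 1/5

Step 1 — x − y = 18 − (-112) = 130. Step 2 — v_5(130) = 1 (factor: 130 = (5^1 · 26); the sign does not affect v_p). Step 3 — |x − y|_5 = 5^{-1} = 1/5.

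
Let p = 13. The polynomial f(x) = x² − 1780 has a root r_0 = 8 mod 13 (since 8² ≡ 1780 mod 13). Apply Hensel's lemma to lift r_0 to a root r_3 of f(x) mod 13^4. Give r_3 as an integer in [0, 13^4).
r_3 = 7678 (mod 28561)

Hensel's recurrence: r_{i+1} = r_i − f(r_i)·(f′(r_i))^{-1} mod 13^{i+2}, with f′(x) = 2x. Iterate:
  r_0 = 8 (mod 13)
  r_1 = 73 (mod 169)
  r_2 = 1087 (mod 2197)
  r_3 = 7678 (mod 28561)
Final: r_3 = 7678, and one checks f(r_3) ≡ 0 mod 13^4.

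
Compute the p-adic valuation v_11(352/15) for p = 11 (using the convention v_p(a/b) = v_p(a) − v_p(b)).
v_11(352/15) = 1

Factor powers of 11 from the numerator and denominator of the reduced fraction: 352 = 11^1 · 32 and 15 = 11^0 · 15. Apply v_p(a/b) = v_p(a) − v_p(b): v_11(352/15) = 1 − 0 = 1.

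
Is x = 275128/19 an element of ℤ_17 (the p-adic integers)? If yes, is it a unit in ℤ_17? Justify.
x ∈ ℤ_17 but not a unit; v_17(x) = 3 > 0

ℤ_17 = {x ∈ ℚ_17 : v_17(x) ≥ 0} and ℤ_17^× = {x ∈ ℤ_17 : v_17(x) = 0}. Here v_17(275128/19) = v_17(num) − v_17(den) = 3; compare against these criteria.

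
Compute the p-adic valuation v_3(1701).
v_3(1701) = 5

v_3(n) is the largest exponent k such that 3^k divides n. Factor out: 1701 = 3^5 · 7. (Sign doesn't affect v_p.) So v_3(1701) = 5.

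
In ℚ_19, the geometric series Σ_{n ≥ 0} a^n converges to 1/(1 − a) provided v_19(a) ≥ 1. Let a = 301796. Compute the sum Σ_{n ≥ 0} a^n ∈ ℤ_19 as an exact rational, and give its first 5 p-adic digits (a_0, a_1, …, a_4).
Σ a^n = 1/(1 − a) = -1/301795;  first 5 digits = (1, 0, 0, 6, 2)

v_19(a) = 3 ≥ 1, so the series converges in ℤ_19 to 1/(1 − a) = 1/(1 − 301796) = -1/301795. Expand this rational in ℤ_19: compute digits iteratively via d_i = x_i mod 19, x_{i+1} = (x_i − d_i)/19. The first 5 digits are (1, 0, 0, 6, 2).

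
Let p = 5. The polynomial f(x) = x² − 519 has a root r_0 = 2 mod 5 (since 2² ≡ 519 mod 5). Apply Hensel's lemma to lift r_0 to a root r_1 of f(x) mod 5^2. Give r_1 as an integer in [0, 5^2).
r_1 = 12 (mod 25)

Hensel's recurrence: r_{i+1} = r_i − f(r_i)·(f′(r_i))^{-1} mod 5^{i+2}, with f′(x) = 2x. Iterate:
  r_0 = 2 (mod 5)
  r_1 = 12 (mod 25)
Final: r_1 = 12, and one checks f(r_1) ≡ 0 mod 5^2.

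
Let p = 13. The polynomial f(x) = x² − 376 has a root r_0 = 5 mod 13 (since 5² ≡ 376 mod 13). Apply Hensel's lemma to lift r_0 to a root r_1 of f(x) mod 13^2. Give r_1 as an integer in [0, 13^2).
r_1 = 57 (mod 169)

Hensel's recurrence: r_{i+1} = r_i − f(r_i)·(f′(r_i))^{-1} mod 13^{i+2}, with f′(x) = 2x. Iterate:
  r_0 = 5 (mod 13)
  r_1 = 57 (mod 169)
Final: r_1 = 57, and one checks f(r_1) ≡ 0 mod 13^2.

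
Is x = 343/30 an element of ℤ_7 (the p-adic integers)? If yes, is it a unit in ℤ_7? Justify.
x ∈ ℤ_7 but not a unit; v_7(x) = 3 > 0

ℤ_7 = {x ∈ ℚ_7 : v_7(x) ≥ 0} and ℤ_7^× = {x ∈ ℤ_7 : v_7(x) = 0}. Here v_7(343/30) = v_7(num) − v_7(den) = 3; compare against these criteria.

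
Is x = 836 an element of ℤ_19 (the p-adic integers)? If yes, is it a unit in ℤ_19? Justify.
x ∈ ℤ_19 but not a unit; v_19(x) = 1 > 0

ℤ_19 = {x ∈ ℚ_19 : v_19(x) ≥ 0} and ℤ_19^× = {x ∈ ℤ_19 : v_19(x) = 0}. Here v_19(836) = v_19(num) − v_19(den) = 1; compare against these criteria.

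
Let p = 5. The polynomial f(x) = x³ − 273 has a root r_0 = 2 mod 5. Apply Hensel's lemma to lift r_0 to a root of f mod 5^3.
r_2 = 22 (mod 125)

Hensel: r_{i+1} = r_i − f(r_i)/f′(r_i) mod 5^{i+2}, where f′(x) = 3x². Iterate:
  r_0 = 2 (mod 5)
  r_1 = 22 (mod 25)
  r_2 = 22 (mod 125)
Final: r = 22 with f(r) ≡ 0 mod 5^3.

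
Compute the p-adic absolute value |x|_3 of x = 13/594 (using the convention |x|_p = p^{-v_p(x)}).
|13/594|_3 = 27

Step 1 — compute v_3(x) by factoring powers of 3 out of the numerator and denominator: v_3(13/594) = -3. Step 2 — apply |x|_p = p^{-v_p(x)} = 3^{3} = 27.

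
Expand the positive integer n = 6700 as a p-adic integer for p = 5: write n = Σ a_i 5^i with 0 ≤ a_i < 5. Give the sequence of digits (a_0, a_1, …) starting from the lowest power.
(a_0, a_1, …) = (0, 0, 3, 3, 0, 2)

Repeated division by 5 gives the digits low-to-high: 6700 = 3·5^2 + 3·5^3 + 2·5^5. Digit sequence: (0, 0, 3, 3, 0, 2).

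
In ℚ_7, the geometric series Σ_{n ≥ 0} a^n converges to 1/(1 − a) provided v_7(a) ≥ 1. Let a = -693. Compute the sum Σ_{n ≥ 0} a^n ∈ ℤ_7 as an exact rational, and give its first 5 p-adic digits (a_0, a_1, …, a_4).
Σ a^n = 1/(1 − a) = 1/694;  first 5 digits = (1, 6, 0, 4, 4)

v_7(a) = 1 ≥ 1, so the series converges in ℤ_7 to 1/(1 − a) = 1/(1 − (-693)) = 1/694. Expand this rational in ℤ_7: compute digits iteratively via d_i = x_i mod 7, x_{i+1} = (x_i − d_i)/7. The first 5 digits are (1, 6, 0, 4, 4).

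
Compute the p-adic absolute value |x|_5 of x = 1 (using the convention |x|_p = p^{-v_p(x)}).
|1|_5 = 1

Step 1 — compute v_5(x) by factoring powers of 5 out of the numerator and denominator: v_5(1) = 0. Step 2 — apply |x|_p = p^{-v_p(x)} = 5^{0} = 1.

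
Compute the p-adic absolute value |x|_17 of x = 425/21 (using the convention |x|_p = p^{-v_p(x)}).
|425/21|_17 = 1/17

Step 1 — compute v_17(x) by factoring powers of 17 out of the numerator and denominator: v_17(425/21) = 1. Step 2 — apply |x|_p = p^{-v_p(x)} = 17^{-1} = 1/17.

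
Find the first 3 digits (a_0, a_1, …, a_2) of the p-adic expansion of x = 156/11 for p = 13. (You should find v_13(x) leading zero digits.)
(a_0, …, a_2) = (0, 7, 9)

v_13(156/11) = 1, so a_0 = ... = a_0 = 0. Factor out: x = 13^1 · u with u = 12/11 a unit in ℤ_13. Expand u iteratively via a_{v+i} = u_i mod 13, u_{i+1} = (u_i − a_{v+i})/13:
  u_0 = 12/11;  a_1 = 7;  u_1 = (u_0 − 7)/13 = -5/11
  u_1 = -5/11;  a_2 = 9;  u_2 = (u_1 − 9)/13 = -8/11
Digits: (0, 7, 9).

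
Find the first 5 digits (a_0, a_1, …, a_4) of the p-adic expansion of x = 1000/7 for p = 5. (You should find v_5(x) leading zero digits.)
(a_0, …, a_4) = (0, 0, 0, 4, 3)

v_5(1000/7) = 3, so a_0 = ... = a_2 = 0. Factor out: x = 5^3 · u with u = 8/7 a unit in ℤ_5. Expand u iteratively via a_{v+i} = u_i mod 5, u_{i+1} = (u_i − a_{v+i})/5:
  u_0 = 8/7;  a_3 = 4;  u_1 = (u_0 − 4)/5 = -4/7
  u_1 = -4/7;  a_4 = 3;  u_2 = (u_1 − 3)/5 = -5/7
Digits: (0, 0, 0, 4, 3).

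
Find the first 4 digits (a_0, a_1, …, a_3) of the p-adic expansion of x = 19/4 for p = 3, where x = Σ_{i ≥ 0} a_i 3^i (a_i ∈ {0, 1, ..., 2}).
(a_0, …, a_3) = (1, 2, 2, 0)

v_3(19/4) = 0 (numerator and denominator both coprime to 3), so x ∈ ℤ_3^×. Compute digits iteratively via a_i = x_i mod 3, x_{i+1} = (x_i − a_i)/3, with x_0 = x:
  x_0 = 19/4;  a_0 = 1;  x_1 = (x_0 − 1)/3 = 5/4
  x_1 = 5/4;  a_1 = 2;  x_2 = (x_1 − 2)/3 = -1/4
  x_2 = -1/4;  a_2 = 2;  x_3 = (x_2 − 2)/3 = -3/4
  x_3 = -3/4;  a_3 = 0;  x_4 = (x_3 − 0)/3 = -1/4
Digits: (1, 2, 2, 0).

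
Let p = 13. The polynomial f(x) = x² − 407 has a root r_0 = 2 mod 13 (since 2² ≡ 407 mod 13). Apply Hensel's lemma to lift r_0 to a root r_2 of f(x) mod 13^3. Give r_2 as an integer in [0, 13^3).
r_2 = 483 (mod 2197)

Hensel's recurrence: r_{i+1} = r_i − f(r_i)·(f′(r_i))^{-1} mod 13^{i+2}, with f′(x) = 2x. Iterate:
  r_0 = 2 (mod 13)
  r_1 = 145 (mod 169)
  r_2 = 483 (mod 2197)
Final: r_2 = 483, and one checks f(r_2) ≡ 0 mod 13^3.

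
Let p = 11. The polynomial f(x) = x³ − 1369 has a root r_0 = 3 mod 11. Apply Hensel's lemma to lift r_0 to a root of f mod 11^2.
r_1 = 102 (mod 121)

Hensel: r_{i+1} = r_i − f(r_i)/f′(r_i) mod 11^{i+2}, where f′(x) = 3x². Iterate:
  r_0 = 3 (mod 11)
  r_1 = 102 (mod 121)
Final: r = 102 with f(r) ≡ 0 mod 11^2.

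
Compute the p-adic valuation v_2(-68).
v_2(-68) = 2

v_2(n) is the largest exponent k such that 2^k divides n. Factor out: -68 = -2^2 · 17. (Sign doesn't affect v_p.) So v_2(-68) = 2.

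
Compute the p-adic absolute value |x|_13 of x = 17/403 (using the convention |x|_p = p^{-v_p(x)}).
|17/403|_13 = 13

Step 1 — compute v_13(x) by factoring powers of 13 out of the numerator and denominator: v_13(17/403) = -1. Step 2 — apply |x|_p = p^{-v_p(x)} = 13^{1} = 13.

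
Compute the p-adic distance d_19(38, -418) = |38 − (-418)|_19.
d_19(38, -418) = 1/19

Step 1 — x − y = 38 − (-418) = 456. Step 2 — v_19(456) = 1 (factor: 456 = (19^1 · 24); the sign does not affect v_p). Step 3 — |x − y|_19 = 19^{-1} = 1/19.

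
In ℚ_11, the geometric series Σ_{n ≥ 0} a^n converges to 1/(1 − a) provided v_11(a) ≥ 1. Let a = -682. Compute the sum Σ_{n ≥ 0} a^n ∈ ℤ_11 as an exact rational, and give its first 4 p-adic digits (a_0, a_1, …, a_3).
Σ a^n = 1/(1 − a) = 1/683;  first 4 digits = (1, 4, 10, 5)

v_11(a) = 1 ≥ 1, so the series converges in ℤ_11 to 1/(1 − a) = 1/(1 − (-682)) = 1/683. Expand this rational in ℤ_11: compute digits iteratively via d_i = x_i mod 11, x_{i+1} = (x_i − d_i)/11. The first 4 digits are (1, 4, 10, 5).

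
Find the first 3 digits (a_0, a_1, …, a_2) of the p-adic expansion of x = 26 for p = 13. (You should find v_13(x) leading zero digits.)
(a_0, …, a_2) = (0, 2, 0)

v_13(26) = 1, so a_0 = ... = a_0 = 0. Factor out: x = 13^1 · u with u = 2 a unit in ℤ_13. Expand u iteratively via a_{v+i} = u_i mod 13, u_{i+1} = (u_i − a_{v+i})/13:
  u_0 = 2;  a_1 = 2;  u_1 = (u_0 − 2)/13 = 0
  u_1 = 0;  a_2 = 0;  u_2 = (u_1 − 0)/13 = 0
Digits: (0, 2, 0).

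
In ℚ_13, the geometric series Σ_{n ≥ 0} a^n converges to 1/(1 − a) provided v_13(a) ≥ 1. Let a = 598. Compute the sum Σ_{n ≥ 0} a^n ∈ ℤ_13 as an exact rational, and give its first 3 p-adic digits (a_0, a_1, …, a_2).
Σ a^n = 1/(1 − a) = -1/597;  first 3 digits = (1, 7, 0)

v_13(a) = 1 ≥ 1, so the series converges in ℤ_13 to 1/(1 − a) = 1/(1 − 598) = -1/597. Expand this rational in ℤ_13: compute digits iteratively via d_i = x_i mod 13, x_{i+1} = (x_i − d_i)/13. The first 3 digits are (1, 7, 0).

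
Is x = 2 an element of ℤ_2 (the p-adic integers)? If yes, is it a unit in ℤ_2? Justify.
x ∈ ℤ_2 but not a unit; v_2(x) = 1 > 0

ℤ_2 = {x ∈ ℚ_2 : v_2(x) ≥ 0} and ℤ_2^× = {x ∈ ℤ_2 : v_2(x) = 0}. Here v_2(2) = v_2(num) − v_2(den) = 1; compare against these criteria.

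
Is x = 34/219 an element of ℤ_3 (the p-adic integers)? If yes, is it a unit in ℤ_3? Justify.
x ∉ ℤ_3 (v_3(x) = -1 < 0)

ℤ_3 = {x ∈ ℚ_3 : v_3(x) ≥ 0} and ℤ_3^× = {x ∈ ℤ_3 : v_3(x) = 0}. Here v_3(34/219) = v_3(num) − v_3(den) = -1; compare against these criteria.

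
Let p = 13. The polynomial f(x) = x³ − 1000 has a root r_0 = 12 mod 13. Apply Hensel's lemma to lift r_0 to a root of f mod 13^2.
r_1 = 51 (mod 169)

Hensel: r_{i+1} = r_i − f(r_i)/f′(r_i) mod 13^{i+2}, where f′(x) = 3x². Iterate:
  r_0 = 12 (mod 13)
  r_1 = 51 (mod 169)
Final: r = 51 with f(r) ≡ 0 mod 13^2.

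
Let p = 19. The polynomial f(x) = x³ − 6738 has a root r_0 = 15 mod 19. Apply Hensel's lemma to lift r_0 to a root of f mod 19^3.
r_2 = 243 (mod 6859)

Hensel: r_{i+1} = r_i − f(r_i)/f′(r_i) mod 19^{i+2}, where f′(x) = 3x². Iterate:
  r_0 = 15 (mod 19)
  r_1 = 243 (mod 361)
  r_2 = 243 (mod 6859)
Final: r = 243 with f(r) ≡ 0 mod 19^3.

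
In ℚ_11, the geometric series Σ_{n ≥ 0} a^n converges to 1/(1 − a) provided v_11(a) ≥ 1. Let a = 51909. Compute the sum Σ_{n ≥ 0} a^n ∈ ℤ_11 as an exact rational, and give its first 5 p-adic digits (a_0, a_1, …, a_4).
Σ a^n = 1/(1 − a) = -1/51908;  first 5 digits = (1, 0, 0, 6, 3)

v_11(a) = 3 ≥ 1, so the series converges in ℤ_11 to 1/(1 − a) = 1/(1 − 51909) = -1/51908. Expand this rational in ℤ_11: compute digits iteratively via d_i = x_i mod 11, x_{i+1} = (x_i − d_i)/11. The first 5 digits are (1, 0, 0, 6, 3).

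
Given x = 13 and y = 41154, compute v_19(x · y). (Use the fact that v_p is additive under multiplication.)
v_19(535002) = 3

v_p(x) = 0 (factor: 13 = 19^0 · 13); v_p(y) = 3 (factor: 41154 = 19^3 · 6). Additivity: v_p(xy) = v_p(x) + v_p(y) = 0 + 3 = 3. (Direct check: xy = 535002 = 19^3 · (78).)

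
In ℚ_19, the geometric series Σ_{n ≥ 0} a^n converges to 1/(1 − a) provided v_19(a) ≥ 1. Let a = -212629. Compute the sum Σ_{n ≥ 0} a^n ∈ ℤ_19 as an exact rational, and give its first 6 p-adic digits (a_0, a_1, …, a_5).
Σ a^n = 1/(1 − a) = 1/212630;  first 6 digits = (1, 0, 0, 7, 17, 18)

v_19(a) = 3 ≥ 1, so the series converges in ℤ_19 to 1/(1 − a) = 1/(1 − (-212629)) = 1/212630. Expand this rational in ℤ_19: compute digits iteratively via d_i = x_i mod 19, x_{i+1} = (x_i − d_i)/19. The first 6 digits are (1, 0, 0, 7, 17, 18).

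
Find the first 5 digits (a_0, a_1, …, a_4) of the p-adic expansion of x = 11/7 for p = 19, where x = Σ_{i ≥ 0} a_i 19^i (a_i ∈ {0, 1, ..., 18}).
(a_0, …, a_4) = (7, 16, 10, 13, 2)

v_19(11/7) = 0 (numerator and denominator both coprime to 19), so x ∈ ℤ_19^×. Compute digits iteratively via a_i = x_i mod 19, x_{i+1} = (x_i − a_i)/19, with x_0 = x:
  x_0 = 11/7;  a_0 = 7;  x_1 = (x_0 − 7)/19 = -2/7
  x_1 = -2/7;  a_1 = 16;  x_2 = (x_1 − 16)/19 = -6/7
  x_2 = -6/7;  a_2 = 10;  x_3 = (x_2 − 10)/19 = -4/7
  x_3 = -4/7;  a_3 = 13;  x_4 = (x_3 − 13)/19 = -5/7
  x_4 = -5/7;  a_4 = 2;  x_5 = (x_4 − 2)/19 = -1/7
Digits: (7, 16, 10, 13, 2).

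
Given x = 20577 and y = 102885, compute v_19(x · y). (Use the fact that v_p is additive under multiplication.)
v_19(2117064645) = 6

v_p(x) = 3 (factor: 20577 = 19^3 · 3); v_p(y) = 3 (factor: 102885 = 19^3 · 15). Additivity: v_p(xy) = v_p(x) + v_p(y) = 3 + 3 = 6. (Direct check: xy = 2117064645 = 19^6 · (45).)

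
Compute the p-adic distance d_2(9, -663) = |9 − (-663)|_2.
d_2(9, -663) = 1/32

Step 1 — x − y = 9 − (-663) = 672. Step 2 — v_2(672) = 5 (factor: 672 = (2^5 · 21); the sign does not affect v_p). Step 3 — |x − y|_2 = 2^{-5} = 1/32.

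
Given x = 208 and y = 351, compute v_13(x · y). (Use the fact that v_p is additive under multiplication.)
v_13(73008) = 2

v_p(x) = 1 (factor: 208 = 13^1 · 16); v_p(y) = 1 (factor: 351 = 13^1 · 27). Additivity: v_p(xy) = v_p(x) + v_p(y) = 1 + 1 = 2. (Direct check: xy = 73008 = 13^2 · (432).)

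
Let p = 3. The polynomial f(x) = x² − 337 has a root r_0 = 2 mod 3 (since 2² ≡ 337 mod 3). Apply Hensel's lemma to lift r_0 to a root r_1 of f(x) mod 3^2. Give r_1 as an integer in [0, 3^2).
r_1 = 2 (mod 9)

Hensel's recurrence: r_{i+1} = r_i − f(r_i)·(f′(r_i))^{-1} mod 3^{i+2}, with f′(x) = 2x. Iterate:
  r_0 = 2 (mod 3)
  r_1 = 2 (mod 9)
Final: r_1 = 2, and one checks f(r_1) ≡ 0 mod 3^2.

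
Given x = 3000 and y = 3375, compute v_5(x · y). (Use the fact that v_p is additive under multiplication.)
v_5(10125000) = 6

v_p(x) = 3 (factor: 3000 = 5^3 · 24); v_p(y) = 3 (factor: 3375 = 5^3 · 27). Additivity: v_p(xy) = v_p(x) + v_p(y) = 3 + 3 = 6. (Direct check: xy = 10125000 = 5^6 · (648).)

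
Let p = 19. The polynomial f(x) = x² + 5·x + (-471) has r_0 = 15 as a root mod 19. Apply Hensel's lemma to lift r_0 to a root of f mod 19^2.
r_1 = 319 (mod 361)

Hensel: r_{i+1} = r_i − f(r_i)·(f′(r_i))^{-1} mod 19^{i+2}, f′(x) = 2x + 5. Iterate:
  r_0 = 15 (mod 19)
  r_1 = 319 (mod 361)
Final: r = 319 satisfies f(r) ≡ 0 mod 19^2.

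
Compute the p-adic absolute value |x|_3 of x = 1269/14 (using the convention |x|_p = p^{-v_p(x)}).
|1269/14|_3 = 1/27

Step 1 — compute v_3(x) by factoring powers of 3 out of the numerator and denominator: v_3(1269/14) = 3. Step 2 — apply |x|_p = p^{-v_p(x)} = 3^{-3} = 1/27.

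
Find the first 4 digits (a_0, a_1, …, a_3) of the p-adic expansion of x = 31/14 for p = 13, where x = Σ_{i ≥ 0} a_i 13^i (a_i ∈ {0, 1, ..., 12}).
(a_0, …, a_3) = (5, 10, 2, 10)

v_13(31/14) = 0 (numerator and denominator both coprime to 13), so x ∈ ℤ_13^×. Compute digits iteratively via a_i = x_i mod 13, x_{i+1} = (x_i − a_i)/13, with x_0 = x:
  x_0 = 31/14;  a_0 = 5;  x_1 = (x_0 − 5)/13 = -3/14
  x_1 = -3/14;  a_1 = 10;  x_2 = (x_1 − 10)/13 = -11/14
  x_2 = -11/14;  a_2 = 2;  x_3 = (x_2 − 2)/13 = -3/14
  x_3 = -3/14;  a_3 = 10;  x_4 = (x_3 − 10)/13 = -11/14
Digits: (5, 10, 2, 10).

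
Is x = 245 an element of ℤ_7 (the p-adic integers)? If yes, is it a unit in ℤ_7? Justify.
x ∈ ℤ_7 but not a unit; v_7(x) = 2 > 0

ℤ_7 = {x ∈ ℚ_7 : v_7(x) ≥ 0} and ℤ_7^× = {x ∈ ℤ_7 : v_7(x) = 0}. Here v_7(245) = v_7(num) − v_7(den) = 2; compare against these criteria.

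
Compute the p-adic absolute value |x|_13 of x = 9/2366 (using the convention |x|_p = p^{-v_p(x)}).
|9/2366|_13 = 169

Step 1 — compute v_13(x) by factoring powers of 13 out of the numerator and denominator: v_13(9/2366) = -2. Step 2 — apply |x|_p = p^{-v_p(x)} = 13^{2} = 169.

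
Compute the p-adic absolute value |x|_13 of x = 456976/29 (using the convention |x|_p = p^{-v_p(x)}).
|456976/29|_13 = 1/28561

Step 1 — compute v_13(x) by factoring powers of 13 out of the numerator and denominator: v_13(456976/29) = 4. Step 2 — apply |x|_p = p^{-v_p(x)} = 13^{-4} = 1/28561.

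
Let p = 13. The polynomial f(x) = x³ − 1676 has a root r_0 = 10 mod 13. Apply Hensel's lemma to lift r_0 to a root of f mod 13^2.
r_1 = 10 (mod 169)

Hensel: r_{i+1} = r_i − f(r_i)/f′(r_i) mod 13^{i+2}, where f′(x) = 3x². Iterate:
  r_0 = 10 (mod 13)
  r_1 = 10 (mod 169)
Final: r = 10 with f(r) ≡ 0 mod 13^2.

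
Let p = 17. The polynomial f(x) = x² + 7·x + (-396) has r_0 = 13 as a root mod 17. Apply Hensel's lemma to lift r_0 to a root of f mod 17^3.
r_2 = 3923 (mod 4913)

Hensel: r_{i+1} = r_i − f(r_i)·(f′(r_i))^{-1} mod 17^{i+2}, f′(x) = 2x + 7. Iterate:
  r_0 = 13 (mod 17)
  r_1 = 166 (mod 289)
  r_2 = 3923 (mod 4913)
Final: r = 3923 satisfies f(r) ≡ 0 mod 17^3.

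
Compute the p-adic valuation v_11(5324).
v_11(5324) = 3

v_11(n) is the largest exponent k such that 11^k divides n. Factor out: 5324 = 11^3 · 4. (Sign doesn't affect v_p.) So v_11(5324) = 3.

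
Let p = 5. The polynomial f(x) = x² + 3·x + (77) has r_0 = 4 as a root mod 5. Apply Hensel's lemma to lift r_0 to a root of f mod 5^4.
r_3 = 549 (mod 625)

Hensel: r_{i+1} = r_i − f(r_i)·(f′(r_i))^{-1} mod 5^{i+2}, f′(x) = 2x + 3. Iterate:
  r_0 = 4 (mod 5)
  r_1 = 24 (mod 25)
  r_2 = 49 (mod 125)
  r_3 = 549 (mod 625)
Final: r = 549 satisfies f(r) ≡ 0 mod 5^4.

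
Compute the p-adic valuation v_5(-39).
v_5(-39) = 0

v_5(n) is the largest exponent k such that 5^k divides n. Factor out: -39 = -5^0 · 39. (Sign doesn't affect v_p.) So v_5(-39) = 0.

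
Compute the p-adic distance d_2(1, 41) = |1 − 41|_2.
d_2(1, 41) = 1/8

Step 1 — x − y = 1 − 41 = -40. Step 2 — v_2(-40) = 3 (factor: -40 = −(2^3 · 5); the sign does not affect v_p). Step 3 — |x − y|_2 = 2^{-3} = 1/8.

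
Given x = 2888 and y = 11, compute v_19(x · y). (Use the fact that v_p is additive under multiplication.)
v_19(31768) = 2

v_p(x) = 2 (factor: 2888 = 19^2 · 8); v_p(y) = 0 (factor: 11 = 19^0 · 11). Additivity: v_p(xy) = v_p(x) + v_p(y) = 2 + 0 = 2. (Direct check: xy = 31768 = 19^2 · (88).)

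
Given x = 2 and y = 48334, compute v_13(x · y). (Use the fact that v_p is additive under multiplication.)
v_13(96668) = 3

v_p(x) = 0 (factor: 2 = 13^0 · 2); v_p(y) = 3 (factor: 48334 = 13^3 · 22). Additivity: v_p(xy) = v_p(x) + v_p(y) = 0 + 3 = 3. (Direct check: xy = 96668 = 13^3 · (44).)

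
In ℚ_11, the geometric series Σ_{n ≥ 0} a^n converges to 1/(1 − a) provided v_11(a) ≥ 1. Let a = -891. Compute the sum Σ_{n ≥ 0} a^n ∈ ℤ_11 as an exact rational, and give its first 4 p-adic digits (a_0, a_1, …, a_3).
Σ a^n = 1/(1 − a) = 1/892;  first 4 digits = (1, 7, 8, 3)

v_11(a) = 1 ≥ 1, so the series converges in ℤ_11 to 1/(1 − a) = 1/(1 − (-891)) = 1/892. Expand this rational in ℤ_11: compute digits iteratively via d_i = x_i mod 11, x_{i+1} = (x_i − d_i)/11. The first 4 digits are (1, 7, 8, 3).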